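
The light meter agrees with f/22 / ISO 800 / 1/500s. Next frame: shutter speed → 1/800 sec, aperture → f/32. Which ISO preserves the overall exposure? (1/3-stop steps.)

ISO 2500

Shutter speed: 1/500 → 1/640 → 1/800 — 2/3 stop faster (darker).
Aperture: f/22 → f/25 → f/29 → f/32 — 1 stop narrower (darker).
Net change so far: 1 2/3 stops darker. Offset with the ISO: 800 → 1000 → 1250 → 1600 → 2000 → 2500.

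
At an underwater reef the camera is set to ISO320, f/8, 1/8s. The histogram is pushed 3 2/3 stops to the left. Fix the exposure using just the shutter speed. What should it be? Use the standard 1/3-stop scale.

Underexposed by 3 2/3 stops → need 3 2/3 stops brighter.
Shutter speed: 1/8 → 1/6 → 1/5 → 1/4 → 0.3 → 0.4 → 0.5 → 0.6 → 0.8 → 1 → 1.3 → 1.6.

1.6 s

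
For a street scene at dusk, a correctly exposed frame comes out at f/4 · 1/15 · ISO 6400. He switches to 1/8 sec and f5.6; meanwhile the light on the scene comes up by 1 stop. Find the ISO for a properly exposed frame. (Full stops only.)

Scene light: 1 stop brighter.
Shutter speed: 1/15 → 1/8 — 1 stop slower (brighter).
Aperture: f/4 → f/5.6 — 1 stop smaller aperture (darker).
Net so far: 1 stop brighter. ISO: 6400 → 3200.

ISO 3200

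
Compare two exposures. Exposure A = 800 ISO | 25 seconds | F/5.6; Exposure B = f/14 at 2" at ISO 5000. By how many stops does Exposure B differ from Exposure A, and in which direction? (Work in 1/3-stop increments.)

3 2/3 stops darker

Aperture: f/5.6 → f/6.3 → f/7.1 → f/8 → f/9 → f/10 → f/11 → f/13 → f/14 — 2 2/3 stops stopped down (darker).
Shutter speed: 25 → 20 → 15 → 13 → 10 → 8 → 6 → 5 → 4 → 3.2 → 2.5 → 2 — 3 2/3 stops faster (darker).
ISO: 800 → 1000 → 1250 → 1600 → 2000 → 2500 → 3200 → 4000 → 5000 — 2 2/3 stops raised (brighter).
Net: −2 2/3 −3 2/3 +2 2/3 = −3 2/3 stops.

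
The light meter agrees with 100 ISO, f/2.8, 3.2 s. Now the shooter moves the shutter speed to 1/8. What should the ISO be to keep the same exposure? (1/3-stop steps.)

ISO 2500

Shutter speed: 3.2 → 2.5 → 2 → 1.6 → 1.3 → 1 → 0.8 → 0.6 → 0.5 → 0.4 → 0.3 → 1/4 → 1/5 → 1/6 → 1/8 — 4 2/3 stops faster (darker).
Need 4 2/3 stops brighter from the ISO: 100 → 125 → 160 → 200 → 250 → 320 → 400 → 500 → 640 → 800 → 1000 → 1250 → 1600 → 2000 → 2500.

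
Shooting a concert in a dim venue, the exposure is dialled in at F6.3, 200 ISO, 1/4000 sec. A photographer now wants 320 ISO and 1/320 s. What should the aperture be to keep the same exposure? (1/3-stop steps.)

ISO: 200 → 250 → 320 — 2/3 stop higher (brighter).
Shutter speed: 1/4000 → 1/3200 → 1/2500 → 1/2000 → 1/1600 → 1/1250 → 1/1000 → 1/800 → 1/640 → 1/500 → 1/400 → 1/320 — 3 2/3 stops slower (brighter).
Net change so far: 4 1/3 stops brighter. Offset with the aperture: f/6.3 → f/7.1 → f/8 → f/9 → f/10 → f/11 → f/13 → f/14 → f/16 → f/18 → f/20 → f/22 → f/25 → f/29.

f/29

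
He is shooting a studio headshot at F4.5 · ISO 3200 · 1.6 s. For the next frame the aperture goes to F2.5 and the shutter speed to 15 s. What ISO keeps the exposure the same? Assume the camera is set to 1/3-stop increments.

ISO 100

Aperture: f/4.5 → f/4 → f/3.5 → f/3.2 → f/2.8 → f/2.5 — 1 2/3 stops wider (brighter).
Shutter speed: 1.6 → 2 → 2.5 → 3.2 → 4 → 5 → 6 → 8 → 10 → 13 → 15 — 3 1/3 stops longer (brighter).
Net change so far: 5 stops brighter. Offset with the ISO: 3200 → 2500 → 2000 → 1600 → 1250 → 1000 → 800 → 640 → 500 → 400 → 320 → 250 → 200 → 160 → 125 → 100.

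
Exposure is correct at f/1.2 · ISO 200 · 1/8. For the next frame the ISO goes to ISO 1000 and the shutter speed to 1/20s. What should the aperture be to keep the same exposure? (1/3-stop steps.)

ISO: 200 → 250 → 320 → 400 → 500 → 640 → 800 → 1000 — 2 1/3 stops raised (brighter).
Shutter speed: 1/8 → 1/10 → 1/13 → 1/15 → 1/20 — 1 1/3 stops shorter (darker).
Net change so far: 1 stop brighter. Offset with the aperture: f/1.2 → f/1.4 → f/1.6 → f/1.8.

f/1.8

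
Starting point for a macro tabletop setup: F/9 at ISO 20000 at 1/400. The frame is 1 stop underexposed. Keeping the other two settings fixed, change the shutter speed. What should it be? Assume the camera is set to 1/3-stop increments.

Underexposed by 1 stop → need 1 stop brighter.
Shutter speed: 1/400 → 1/320 → 1/250 → 1/200.

1/200s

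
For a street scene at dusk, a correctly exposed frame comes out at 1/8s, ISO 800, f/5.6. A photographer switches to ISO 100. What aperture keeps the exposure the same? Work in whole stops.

ISO: 800 → 400 → 200 → 100 — 3 stops dropped (darker).
Need 3 stops brighter from the aperture: f/5.6 → f/4 → f/2.8 → f/2.

f/2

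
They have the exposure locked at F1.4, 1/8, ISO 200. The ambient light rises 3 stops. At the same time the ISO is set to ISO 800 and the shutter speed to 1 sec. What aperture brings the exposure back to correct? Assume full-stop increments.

f/22

Scene light: 3 stops brighter.
ISO: 200 → 400 → 800 — 2 stops raised (brighter).
Shutter speed: 1/8 → 1/4 → 1/2 → 1 — 3 stops longer (brighter).
Net so far: 8 stops brighter. Aperture: f/1.4 → f/2 → f/2.8 → f/4 → f/5.6 → f/8 → f/11 → f/16 → f/22.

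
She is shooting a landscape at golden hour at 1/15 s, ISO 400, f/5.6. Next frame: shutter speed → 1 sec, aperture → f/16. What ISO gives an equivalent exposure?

Shutter speed: 1/15 → 1/8 → 1/4 → 1/2 → 1 — 4 stops longer (brighter).
Aperture: f/5.6 → f/8 → f/11 → f/16 — 3 stops smaller aperture (darker).
Net change so far: 1 stop brighter. Offset with the ISO: 400 → 200.

ISO 200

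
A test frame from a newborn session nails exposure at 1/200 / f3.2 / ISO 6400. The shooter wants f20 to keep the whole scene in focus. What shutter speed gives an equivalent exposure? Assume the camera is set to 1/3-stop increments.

1/5s

Aperture: f/3.2 → f/3.5 → f/4 → f/4.5 → f/5 → f/5.6 → f/6.3 → f/7.1 → f/8 → f/9 → f/10 → f/11 → f/13 → f/14 → f/16 → f/18 → f/20 — 5 1/3 stops smaller aperture (darker).
Need 5 1/3 stops brighter from the shutter speed: 1/200 → 1/160 → 1/125 → 1/100 → 1/80 → 1/60 → 1/50 → 1/40 → 1/30 → 1/25 → 1/20 → 1/15 → 1/13 → 1/10 → 1/8 → 1/6 → 1/5.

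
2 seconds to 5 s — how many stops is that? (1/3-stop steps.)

1 1/3 stops

2 → 2.5 → 3.2 → 4 → 5 — count the steps: 4 third-stops = 1 1/3 stops.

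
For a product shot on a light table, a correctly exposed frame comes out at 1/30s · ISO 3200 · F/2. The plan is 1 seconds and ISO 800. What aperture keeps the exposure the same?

Shutter speed: 1/30 → 1/15 → 1/8 → 1/4 → 1/2 → 1 — 5 stops longer (brighter).
ISO: 3200 → 1600 → 800 — 2 stops lower (darker).
Net change so far: 3 stops brighter. Offset with the aperture: f/2 → f/2.8 → f/4 → f/5.6.

f/5.6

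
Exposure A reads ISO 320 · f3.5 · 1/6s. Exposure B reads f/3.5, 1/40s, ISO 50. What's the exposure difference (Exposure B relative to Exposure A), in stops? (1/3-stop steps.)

5 1/3 stops darker

Aperture: unchanged.
Shutter speed: 1/6 → 1/8 → 1/10 → 1/13 → 1/15 → 1/20 → 1/25 → 1/30 → 1/40 — 2 2/3 stops faster (darker).
ISO: 320 → 250 → 200 → 160 → 125 → 100 → 80 → 64 → 50 — 2 2/3 stops lower (darker).
Net: −2 2/3 −2 2/3 = −5 1/3 stops.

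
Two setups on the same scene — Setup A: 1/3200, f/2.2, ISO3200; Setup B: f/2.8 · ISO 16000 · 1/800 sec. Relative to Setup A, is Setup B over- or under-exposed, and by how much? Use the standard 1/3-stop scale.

Aperture: f/2.2 → f/2.5 → f/2.8 — 2/3 stop smaller aperture (darker).
Shutter speed: 1/3200 → 1/2500 → 1/2000 → 1/1600 → 1/1250 → 1/1000 → 1/800 — 2 stops slower (brighter).
ISO: 3200 → 4000 → 5000 → 6400 → 8000 → 10000 → 12800 → 16000 — 2 1/3 stops higher (brighter).
Net: −2/3 +2 +2 1/3 = +3 2/3 stops.

3 2/3 stops brighter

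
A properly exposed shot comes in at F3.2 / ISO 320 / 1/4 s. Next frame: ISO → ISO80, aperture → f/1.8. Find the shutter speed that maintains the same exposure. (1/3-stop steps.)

0.3 s

ISO: 320 → 250 → 200 → 160 → 125 → 100 → 80 — 2 stops dropped (darker).
Aperture: f/3.2 → f/2.8 → f/2.5 → f/2.2 → f/2 → f/1.8 — 1 2/3 stops wider (brighter).
Net change so far: 1/3 stop darker. Offset with the shutter speed: 1/4 → 0.3.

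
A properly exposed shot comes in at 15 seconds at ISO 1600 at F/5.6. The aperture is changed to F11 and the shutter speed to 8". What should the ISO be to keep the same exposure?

ISO 12800

Aperture: f/5.6 → f/8 → f/11 — 2 stops narrower (darker).
Shutter speed: 15 → 8 — 1 stop faster (darker).
Net change so far: 3 stops darker. Offset with the ISO: 1600 → 3200 → 6400 → 12800.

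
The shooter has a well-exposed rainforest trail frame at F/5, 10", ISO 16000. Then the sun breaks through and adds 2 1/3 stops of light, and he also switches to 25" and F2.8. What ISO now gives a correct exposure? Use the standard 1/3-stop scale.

ISO 400

Scene light: 2 1/3 stops brighter.
Shutter speed: 10 → 13 → 15 → 20 → 25 — 1 1/3 stops slower (brighter).
Aperture: f/5 → f/4.5 → f/4 → f/3.5 → f/3.2 → f/2.8 — 1 2/3 stops wider (brighter).
Net so far: 5 1/3 stops brighter. ISO: 16000 → 12800 → 10000 → 8000 → 6400 → 5000 → 4000 → 3200 → 2500 → 2000 → 1600 → 1250 → 1000 → 800 → 640 → 500 → 400.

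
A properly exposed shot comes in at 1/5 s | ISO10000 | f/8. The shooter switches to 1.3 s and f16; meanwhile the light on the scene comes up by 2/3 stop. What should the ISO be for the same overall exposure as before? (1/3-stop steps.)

Scene light: 2/3 stop brighter.
Shutter speed: 1/5 → 1/4 → 0.3 → 0.4 → 0.5 → 0.6 → 0.8 → 1 → 1.3 — 2 2/3 stops longer (brighter).
Aperture: f/8 → f/9 → f/10 → f/11 → f/13 → f/14 → f/16 — 2 stops stopped down (darker).
Net so far: 1 1/3 stops brighter. ISO: 10000 → 8000 → 6400 → 5000 → 4000.

ISO 4000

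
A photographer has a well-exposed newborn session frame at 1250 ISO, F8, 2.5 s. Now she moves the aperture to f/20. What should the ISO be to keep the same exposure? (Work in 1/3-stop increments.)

ISO 8000

Aperture: f/8 → f/9 → f/10 → f/11 → f/13 → f/14 → f/16 → f/18 → f/20 — 2 2/3 stops stopped down (darker).
Need 2 2/3 stops brighter from the ISO: 1250 → 1600 → 2000 → 2500 → 3200 → 4000 → 5000 → 6400 → 8000.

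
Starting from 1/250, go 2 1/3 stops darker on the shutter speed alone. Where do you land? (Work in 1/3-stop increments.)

1/1250s

Shutter speed: 1/250 → 1/320 → 1/400 → 1/500 → 1/640 → 1/800 → 1/1000 → 1/1250 — 2 1/3 stops faster (darker).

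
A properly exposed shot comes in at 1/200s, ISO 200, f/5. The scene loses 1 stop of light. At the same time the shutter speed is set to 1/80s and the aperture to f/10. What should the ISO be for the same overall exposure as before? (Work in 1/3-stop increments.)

ISO 640

Scene light: 1 stop darker.
Shutter speed: 1/200 → 1/160 → 1/125 → 1/100 → 1/80 — 1 1/3 stops slower (brighter).
Aperture: f/5 → f/5.6 → f/6.3 → f/7.1 → f/8 → f/9 → f/10 — 2 stops stopped down (darker).
Net so far: 1 2/3 stops darker. ISO: 200 → 250 → 320 → 400 → 500 → 640.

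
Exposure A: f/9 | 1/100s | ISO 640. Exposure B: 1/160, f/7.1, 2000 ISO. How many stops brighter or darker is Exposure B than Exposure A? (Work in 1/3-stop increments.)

Aperture: f/9 → f/8 → f/7.1 — 2/3 stop opened up (brighter).
Shutter speed: 1/100 → 1/125 → 1/160 — 2/3 stop faster (darker).
ISO: 640 → 800 → 1000 → 1250 → 1600 → 2000 — 1 2/3 stops higher (brighter).
Net: +2/3 −2/3 +1 2/3 = +1 2/3 stops.

1 2/3 stops brighter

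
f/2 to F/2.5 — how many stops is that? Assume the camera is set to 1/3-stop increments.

2/3 stop

f/2 → f/2.2 → f/2.5 — count the steps: 2 third-stops = 2/3 stop.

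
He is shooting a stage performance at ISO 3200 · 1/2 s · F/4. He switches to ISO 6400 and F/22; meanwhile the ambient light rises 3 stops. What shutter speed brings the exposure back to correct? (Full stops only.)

1 s

Scene light: 3 stops brighter.
ISO: 3200 → 6400 — 1 stop higher (brighter).
Aperture: f/4 → f/5.6 → f/8 → f/11 → f/16 → f/22 — 5 stops stopped down (darker).
Net so far: 1 stop darker. Shutter speed: 1/2 → 1.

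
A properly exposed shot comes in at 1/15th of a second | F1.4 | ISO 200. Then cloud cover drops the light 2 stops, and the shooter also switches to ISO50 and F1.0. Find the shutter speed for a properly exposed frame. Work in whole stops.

Scene light: 2 stops darker.
ISO: 200 → 100 → 50 — 2 stops dropped (darker).
Aperture: f/1.4 → f/1.0 — 1 stop wider (brighter).
Net so far: 3 stops darker. Shutter speed: 1/15 → 1/8 → 1/4 → 1/2.

1/2s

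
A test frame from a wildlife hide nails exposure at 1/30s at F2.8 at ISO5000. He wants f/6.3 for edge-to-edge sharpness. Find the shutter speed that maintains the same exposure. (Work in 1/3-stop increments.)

Aperture: f/2.8 → f/3.2 → f/3.5 → f/4 → f/4.5 → f/5 → f/5.6 → f/6.3 — 2 1/3 stops stopped down (darker).
Need 2 1/3 stops brighter from the shutter speed: 1/30 → 1/25 → 1/20 → 1/15 → 1/13 → 1/10 → 1/8 → 1/6.

1/6s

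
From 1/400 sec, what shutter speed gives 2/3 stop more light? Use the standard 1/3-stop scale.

Shutter speed: 1/400 → 1/320 → 1/250 — 2/3 stop slower (brighter).

1/250s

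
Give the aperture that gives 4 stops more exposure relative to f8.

Aperture: f/8 → f/5.6 → f/4 → f/2.8 → f/2 — 4 stops wider (brighter).

f/2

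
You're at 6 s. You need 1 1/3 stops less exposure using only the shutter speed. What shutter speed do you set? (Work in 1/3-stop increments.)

Shutter speed: 6 → 5 → 4 → 3.2 → 2.5 — 1 1/3 stops faster (darker).

2.5 s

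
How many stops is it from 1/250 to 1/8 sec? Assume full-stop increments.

1/250 → 1/125 → 1/60 → 1/30 → 1/15 → 1/8 — count the steps: 5 stops.

5 stops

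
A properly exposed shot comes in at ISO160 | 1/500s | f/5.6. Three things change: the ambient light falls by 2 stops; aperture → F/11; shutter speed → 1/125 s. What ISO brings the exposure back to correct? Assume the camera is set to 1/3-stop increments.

ISO 640

Scene light: 2 stops darker.
Aperture: f/5.6 → f/6.3 → f/7.1 → f/8 → f/9 → f/10 → f/11 — 2 stops stopped down (darker).
Shutter speed: 1/500 → 1/400 → 1/320 → 1/250 → 1/200 → 1/160 → 1/125 — 2 stops slower (brighter).
Net so far: 2 stops darker. ISO: 160 → 200 → 250 → 320 → 400 → 500 → 640.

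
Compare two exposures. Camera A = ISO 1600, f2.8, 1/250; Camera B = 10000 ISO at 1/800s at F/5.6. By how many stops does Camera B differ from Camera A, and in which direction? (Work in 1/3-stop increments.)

Aperture: f/2.8 → f/3.2 → f/3.5 → f/4 → f/4.5 → f/5 → f/5.6 — 2 stops smaller aperture (darker).
Shutter speed: 1/250 → 1/320 → 1/400 → 1/500 → 1/640 → 1/800 — 1 2/3 stops shorter (darker).
ISO: 1600 → 2000 → 2500 → 3200 → 4000 → 5000 → 6400 → 8000 → 10000 — 2 2/3 stops higher (brighter).
Net: −2 −1 2/3 +2 2/3 = −1 stop.

1 stop darker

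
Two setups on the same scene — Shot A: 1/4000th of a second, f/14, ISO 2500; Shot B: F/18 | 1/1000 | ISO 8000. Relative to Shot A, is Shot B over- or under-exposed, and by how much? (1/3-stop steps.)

3 stops brighter

Aperture: f/14 → f/16 → f/18 — 2/3 stop stopped down (darker).
Shutter speed: 1/4000 → 1/3200 → 1/2500 → 1/2000 → 1/1600 → 1/1250 → 1/1000 — 2 stops longer (brighter).
ISO: 2500 → 3200 → 4000 → 5000 → 6400 → 8000 — 1 2/3 stops raised (brighter).
Net: −2/3 +2 +1 2/3 = +3 stops.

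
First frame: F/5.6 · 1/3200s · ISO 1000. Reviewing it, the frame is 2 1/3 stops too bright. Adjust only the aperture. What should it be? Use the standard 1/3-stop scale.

Overexposed by 2 1/3 stops → need 2 1/3 stops darker.
Aperture: f/5.6 → f/6.3 → f/7.1 → f/8 → f/9 → f/10 → f/11 → f/13.

f/13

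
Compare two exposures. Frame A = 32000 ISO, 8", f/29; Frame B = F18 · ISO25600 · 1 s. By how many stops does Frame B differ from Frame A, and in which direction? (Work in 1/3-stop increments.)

Aperture: f/29 → f/25 → f/22 → f/20 → f/18 — 1 1/3 stops opened up (brighter).
Shutter speed: 8 → 6 → 5 → 4 → 3.2 → 2.5 → 2 → 1.6 → 1.3 → 1 — 3 stops shorter (darker).
ISO: 32000 → 25600 — 1/3 stop dropped (darker).
Net: +1 1/3 −3 −1/3 = −2 stops.

2 stops darker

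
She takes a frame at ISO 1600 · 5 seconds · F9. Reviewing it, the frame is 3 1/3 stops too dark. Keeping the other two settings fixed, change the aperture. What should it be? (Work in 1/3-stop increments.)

Underexposed by 3 1/3 stops → need 3 1/3 stops brighter.
Aperture: f/9 → f/8 → f/7.1 → f/6.3 → f/5.6 → f/5 → f/4.5 → f/4 → f/3.5 → f/3.2 → f/2.8.

f/2.8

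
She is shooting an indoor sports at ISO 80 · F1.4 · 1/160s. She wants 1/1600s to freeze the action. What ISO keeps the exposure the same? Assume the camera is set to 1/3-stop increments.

Shutter speed: 1/160 → 1/200 → 1/250 → 1/320 → 1/400 → 1/500 → 1/640 → 1/800 → 1/1000 → 1/1250 → 1/1600 — 3 1/3 stops shorter (darker).
Need 3 1/3 stops brighter from the ISO: 80 → 100 → 125 → 160 → 200 → 250 → 320 → 400 → 500 → 640 → 800.

ISO 800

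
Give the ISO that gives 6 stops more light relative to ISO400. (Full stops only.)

ISO 25600

ISO: 400 → 800 → 1600 → 3200 → 6400 → 12800 → 25600 — 6 stops higher (brighter).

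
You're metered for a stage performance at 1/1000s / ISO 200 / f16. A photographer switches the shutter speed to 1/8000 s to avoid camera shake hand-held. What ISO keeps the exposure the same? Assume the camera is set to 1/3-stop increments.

ISO 1600

Shutter speed: 1/1000 → 1/1250 → 1/1600 → 1/2000 → 1/2500 → 1/3200 → 1/4000 → 1/5000 → 1/6400 → 1/8000 — 3 stops shorter (darker).
Need 3 stops brighter from the ISO: 200 → 250 → 320 → 400 → 500 → 640 → 800 → 1000 → 1250 → 1600.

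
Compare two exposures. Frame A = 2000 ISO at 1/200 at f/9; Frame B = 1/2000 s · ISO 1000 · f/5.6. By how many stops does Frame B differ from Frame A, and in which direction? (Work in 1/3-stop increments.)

Aperture: f/9 → f/8 → f/7.1 → f/6.3 → f/5.6 — 1 1/3 stops opened up (brighter).
Shutter speed: 1/200 → 1/250 → 1/320 → 1/400 → 1/500 → 1/640 → 1/800 → 1/1000 → 1/1250 → 1/1600 → 1/2000 — 3 1/3 stops shorter (darker).
ISO: 2000 → 1600 → 1250 → 1000 — 1 stop lower (darker).
Net: +1 1/3 −3 1/3 −1 = −3 stops.

3 stops darker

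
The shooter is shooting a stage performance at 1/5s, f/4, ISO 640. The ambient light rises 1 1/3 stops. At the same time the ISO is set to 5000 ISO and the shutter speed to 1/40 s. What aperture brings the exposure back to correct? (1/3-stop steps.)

Scene light: 1 1/3 stops brighter.
ISO: 640 → 800 → 1000 → 1250 → 1600 → 2000 → 2500 → 3200 → 4000 → 5000 — 3 stops raised (brighter).
Shutter speed: 1/5 → 1/6 → 1/8 → 1/10 → 1/13 → 1/15 → 1/20 → 1/25 → 1/30 → 1/40 — 3 stops shorter (darker).
Net so far: 1 1/3 stops brighter. Aperture: f/4 → f/4.5 → f/5 → f/5.6 → f/6.3.

f/6.3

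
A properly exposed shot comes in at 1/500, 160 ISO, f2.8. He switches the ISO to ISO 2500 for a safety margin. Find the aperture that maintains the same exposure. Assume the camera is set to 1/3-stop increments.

ISO: 160 → 200 → 250 → 320 → 400 → 500 → 640 → 800 → 1000 → 1250 → 1600 → 2000 → 2500 — 4 stops higher (brighter).
Need 4 stops darker from the aperture: f/2.8 → f/3.2 → f/3.5 → f/4 → f/4.5 → f/5 → f/5.6 → f/6.3 → f/7.1 → f/8 → f/9 → f/10 → f/11.

f/11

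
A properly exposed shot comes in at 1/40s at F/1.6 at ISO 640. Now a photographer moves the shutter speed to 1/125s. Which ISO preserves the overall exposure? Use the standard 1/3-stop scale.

Shutter speed: 1/40 → 1/50 → 1/60 → 1/80 → 1/100 → 1/125 — 1 2/3 stops shorter (darker).
Need 1 2/3 stops brighter from the ISO: 640 → 800 → 1000 → 1250 → 1600 → 2000.

ISO 2000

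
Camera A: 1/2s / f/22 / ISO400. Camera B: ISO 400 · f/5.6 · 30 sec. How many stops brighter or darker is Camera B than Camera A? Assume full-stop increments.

Aperture: f/22 → f/16 → f/11 → f/8 → f/5.6 — 4 stops opened up (brighter).
Shutter speed: 1/2 → 1 → 2 → 4 → 8 → 15 → 30 — 6 stops slower (brighter).
ISO: unchanged.
Net: +4 +6 = +10 stops.

10 stops brighter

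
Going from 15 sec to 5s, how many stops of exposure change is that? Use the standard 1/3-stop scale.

15 → 13 → 10 → 8 → 6 → 5 — count the steps: 5 third-stops = 1 2/3 stops.

1 2/3 stops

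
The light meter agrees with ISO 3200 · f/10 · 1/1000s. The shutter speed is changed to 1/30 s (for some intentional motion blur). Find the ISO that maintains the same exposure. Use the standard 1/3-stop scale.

ISO 100

Shutter speed: 1/1000 → 1/800 → 1/640 → 1/500 → 1/400 → 1/320 → 1/250 → 1/200 → 1/160 → 1/125 → 1/100 → 1/80 → 1/60 → 1/50 → 1/40 → 1/30 — 5 stops longer (brighter).
Need 5 stops darker from the ISO: 3200 → 2500 → 2000 → 1600 → 1250 → 1000 → 800 → 640 → 500 → 400 → 320 → 250 → 200 → 160 → 125 → 100.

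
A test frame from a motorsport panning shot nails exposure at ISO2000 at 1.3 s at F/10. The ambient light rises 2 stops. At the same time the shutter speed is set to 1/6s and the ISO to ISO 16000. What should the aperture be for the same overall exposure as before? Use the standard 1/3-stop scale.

f/20

Scene light: 2 stops brighter.
Shutter speed: 1.3 → 1 → 0.8 → 0.6 → 0.5 → 0.4 → 0.3 → 1/4 → 1/5 → 1/6 — 3 stops faster (darker).
ISO: 2000 → 2500 → 3200 → 4000 → 5000 → 6400 → 8000 → 10000 → 12800 → 16000 — 3 stops raised (brighter).
Net so far: 2 stops brighter. Aperture: f/10 → f/11 → f/13 → f/14 → f/16 → f/18 → f/20.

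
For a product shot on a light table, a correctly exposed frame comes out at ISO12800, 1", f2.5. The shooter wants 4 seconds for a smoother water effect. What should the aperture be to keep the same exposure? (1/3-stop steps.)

f/5

Shutter speed: 1 → 1.3 → 1.6 → 2 → 2.5 → 3.2 → 4 — 2 stops longer (brighter).
Need 2 stops darker from the aperture: f/2.5 → f/2.8 → f/3.2 → f/3.5 → f/4 → f/4.5 → f/5.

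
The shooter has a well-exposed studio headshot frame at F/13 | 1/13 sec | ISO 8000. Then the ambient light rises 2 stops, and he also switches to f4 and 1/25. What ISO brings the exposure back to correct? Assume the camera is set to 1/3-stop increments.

Scene light: 2 stops brighter.
Aperture: f/13 → f/11 → f/10 → f/9 → f/8 → f/7.1 → f/6.3 → f/5.6 → f/5 → f/4.5 → f/4 — 3 1/3 stops larger aperture (brighter).
Shutter speed: 1/13 → 1/15 → 1/20 → 1/25 — 1 stop shorter (darker).
Net so far: 4 1/3 stops brighter. ISO: 8000 → 6400 → 5000 → 4000 → 3200 → 2500 → 2000 → 1600 → 1250 → 1000 → 800 → 640 → 500 → 400.

ISO 400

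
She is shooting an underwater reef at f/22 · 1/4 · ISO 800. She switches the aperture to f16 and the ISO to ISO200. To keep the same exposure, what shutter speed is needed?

1/2s

Aperture: f/22 → f/16 — 1 stop larger aperture (brighter).
ISO: 800 → 400 → 200 — 2 stops dropped (darker).
Net change so far: 1 stop darker. Offset with the shutter speed: 1/4 → 1/2.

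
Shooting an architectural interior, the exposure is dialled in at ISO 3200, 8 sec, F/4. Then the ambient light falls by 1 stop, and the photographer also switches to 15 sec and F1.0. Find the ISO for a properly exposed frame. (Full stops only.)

ISO 200

Scene light: 1 stop darker.
Shutter speed: 8 → 15 — 1 stop longer (brighter).
Aperture: f/4 → f/2.8 → f/2 → f/1.4 → f/1.0 — 4 stops opened up (brighter).
Net so far: 4 stops brighter. ISO: 3200 → 1600 → 800 → 400 → 200.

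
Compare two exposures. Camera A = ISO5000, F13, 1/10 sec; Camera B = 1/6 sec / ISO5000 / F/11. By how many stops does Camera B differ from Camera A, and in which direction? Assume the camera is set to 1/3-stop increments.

1 stop brighter

Aperture: f/13 → f/11 — 1/3 stop opened up (brighter).
Shutter speed: 1/10 → 1/8 → 1/6 — 2/3 stop slower (brighter).
ISO: unchanged.
Net: +1/3 +2/3 = +1 stop.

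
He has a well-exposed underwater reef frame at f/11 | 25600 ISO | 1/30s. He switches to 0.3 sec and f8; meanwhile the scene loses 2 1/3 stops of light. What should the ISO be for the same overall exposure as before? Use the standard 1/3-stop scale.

ISO 6400

Scene light: 2 1/3 stops darker.
Shutter speed: 1/30 → 1/25 → 1/20 → 1/15 → 1/13 → 1/10 → 1/8 → 1/6 → 1/5 → 1/4 → 0.3 — 3 1/3 stops slower (brighter).
Aperture: f/11 → f/10 → f/9 → f/8 — 1 stop opened up (brighter).
Net so far: 2 stops brighter. ISO: 25600 → 20000 → 16000 → 12800 → 10000 → 8000 → 6400.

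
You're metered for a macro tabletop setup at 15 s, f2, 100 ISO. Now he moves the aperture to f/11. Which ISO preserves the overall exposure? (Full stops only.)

Aperture: f/2 → f/2.8 → f/4 → f/5.6 → f/8 → f/11 — 5 stops stopped down (darker).
Need 5 stops brighter from the ISO: 100 → 200 → 400 → 800 → 1600 → 3200.

ISO 3200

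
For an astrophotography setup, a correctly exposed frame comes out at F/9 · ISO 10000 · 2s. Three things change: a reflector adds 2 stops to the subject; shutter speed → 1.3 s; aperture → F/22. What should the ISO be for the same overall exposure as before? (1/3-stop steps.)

ISO 25600

Scene light: 2 stops brighter.
Shutter speed: 2 → 1.6 → 1.3 — 2/3 stop shorter (darker).
Aperture: f/9 → f/10 → f/11 → f/13 → f/14 → f/16 → f/18 → f/20 → f/22 — 2 2/3 stops smaller aperture (darker).
Net so far: 1 1/3 stops darker. ISO: 10000 → 12800 → 16000 → 20000 → 25600.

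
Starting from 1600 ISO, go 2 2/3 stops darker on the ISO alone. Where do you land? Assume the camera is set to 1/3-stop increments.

ISO 250

ISO: 1600 → 1250 → 1000 → 800 → 640 → 500 → 400 → 320 → 250 — 2 2/3 stops dropped (darker).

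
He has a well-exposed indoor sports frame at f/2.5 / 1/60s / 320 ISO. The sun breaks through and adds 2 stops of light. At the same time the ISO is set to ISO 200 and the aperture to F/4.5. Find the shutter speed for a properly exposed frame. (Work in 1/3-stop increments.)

1/50s

Scene light: 2 stops brighter.
ISO: 320 → 250 → 200 — 2/3 stop lower (darker).
Aperture: f/2.5 → f/2.8 → f/3.2 → f/3.5 → f/4 → f/4.5 — 1 2/3 stops stopped down (darker).
Net so far: 1/3 stop darker. Shutter speed: 1/60 → 1/50.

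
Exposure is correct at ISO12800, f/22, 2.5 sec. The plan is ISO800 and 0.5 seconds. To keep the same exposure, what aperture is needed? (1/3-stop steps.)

f/2.5

ISO: 12800 → 10000 → 8000 → 6400 → 5000 → 4000 → 3200 → 2500 → 2000 → 1600 → 1250 → 1000 → 800 — 4 stops dropped (darker).
Shutter speed: 2.5 → 2 → 1.6 → 1.3 → 1 → 0.8 → 0.6 → 0.5 — 2 1/3 stops faster (darker).
Net change so far: 6 1/3 stops darker. Offset with the aperture: f/22 → f/20 → f/18 → f/16 → f/14 → f/13 → f/11 → f/10 → f/9 → f/8 → f/7.1 → f/6.3 → f/5.6 → f/5 → f/4.5 → f/4 → f/3.5 → f/3.2 → f/2.8 → f/2.5.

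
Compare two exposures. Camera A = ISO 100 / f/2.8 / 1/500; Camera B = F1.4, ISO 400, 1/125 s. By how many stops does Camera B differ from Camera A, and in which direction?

6 stops brighter

Aperture: f/2.8 → f/2 → f/1.4 — 2 stops larger aperture (brighter).
Shutter speed: 1/500 → 1/250 → 1/125 — 2 stops slower (brighter).
ISO: 100 → 200 → 400 — 2 stops raised (brighter).
Net: +2 +2 +2 = +6 stops.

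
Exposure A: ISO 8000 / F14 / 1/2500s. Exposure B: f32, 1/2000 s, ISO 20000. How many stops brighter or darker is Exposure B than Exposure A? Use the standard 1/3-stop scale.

2/3 stop darker

Aperture: f/14 → f/16 → f/18 → f/20 → f/22 → f/25 → f/29 → f/32 — 2 1/3 stops smaller aperture (darker).
Shutter speed: 1/2500 → 1/2000 — 1/3 stop longer (brighter).
ISO: 8000 → 10000 → 12800 → 16000 → 20000 — 1 1/3 stops raised (brighter).
Net: −2 1/3 +1/3 +1 1/3 = −2/3 stops.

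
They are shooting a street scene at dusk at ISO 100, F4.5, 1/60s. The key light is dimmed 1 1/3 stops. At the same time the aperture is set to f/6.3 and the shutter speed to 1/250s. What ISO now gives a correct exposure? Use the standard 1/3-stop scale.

ISO 2000

Scene light: 1 1/3 stops darker.
Aperture: f/4.5 → f/5 → f/5.6 → f/6.3 — 1 stop narrower (darker).
Shutter speed: 1/60 → 1/80 → 1/100 → 1/125 → 1/160 → 1/200 → 1/250 — 2 stops shorter (darker).
Net so far: 4 1/3 stops darker. ISO: 100 → 125 → 160 → 200 → 250 → 320 → 400 → 500 → 640 → 800 → 1000 → 1250 → 1600 → 2000.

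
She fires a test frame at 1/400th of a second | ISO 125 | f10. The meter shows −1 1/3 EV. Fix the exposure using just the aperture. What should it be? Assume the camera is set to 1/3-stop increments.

Underexposed by 1 1/3 stops → need 1 1/3 stops brighter.
Aperture: f/10 → f/9 → f/8 → f/7.1 → f/6.3.

f/6.3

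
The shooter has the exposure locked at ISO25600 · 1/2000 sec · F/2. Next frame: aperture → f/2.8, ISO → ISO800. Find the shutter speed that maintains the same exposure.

Aperture: f/2 → f/2.8 — 1 stop narrower (darker).
ISO: 25600 → 12800 → 6400 → 3200 → 1600 → 800 — 5 stops lower (darker).
Net change so far: 6 stops darker. Offset with the shutter speed: 1/2000 → 1/1000 → 1/500 → 1/250 → 1/125 → 1/60 → 1/30.

1/30s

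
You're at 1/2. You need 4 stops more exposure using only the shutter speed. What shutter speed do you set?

Shutter speed: 1/2 → 1 → 2 → 4 → 8 — 4 stops longer (brighter).

8 s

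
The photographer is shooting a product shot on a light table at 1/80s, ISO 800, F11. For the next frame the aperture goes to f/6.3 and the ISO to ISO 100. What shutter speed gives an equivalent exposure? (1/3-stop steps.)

Aperture: f/11 → f/10 → f/9 → f/8 → f/7.1 → f/6.3 — 1 2/3 stops larger aperture (brighter).
ISO: 800 → 640 → 500 → 400 → 320 → 250 → 200 → 160 → 125 → 100 — 3 stops lower (darker).
Net change so far: 1 1/3 stops darker. Offset with the shutter speed: 1/80 → 1/60 → 1/50 → 1/40 → 1/30.

1/30s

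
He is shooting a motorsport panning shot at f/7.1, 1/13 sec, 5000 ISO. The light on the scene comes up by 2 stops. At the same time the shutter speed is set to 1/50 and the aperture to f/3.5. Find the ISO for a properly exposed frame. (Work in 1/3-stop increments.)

Scene light: 2 stops brighter.
Shutter speed: 1/13 → 1/15 → 1/20 → 1/25 → 1/30 → 1/40 → 1/50 — 2 stops shorter (darker).
Aperture: f/7.1 → f/6.3 → f/5.6 → f/5 → f/4.5 → f/4 → f/3.5 — 2 stops larger aperture (brighter).
Net so far: 2 stops brighter. ISO: 5000 → 4000 → 3200 → 2500 → 2000 → 1600 → 1250.

ISO 1250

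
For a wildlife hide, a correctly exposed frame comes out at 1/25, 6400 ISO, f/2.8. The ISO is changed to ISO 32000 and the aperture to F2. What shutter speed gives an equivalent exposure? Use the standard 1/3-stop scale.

ISO: 6400 → 8000 → 10000 → 12800 → 16000 → 20000 → 25600 → 32000 — 2 1/3 stops higher (brighter).
Aperture: f/2.8 → f/2.5 → f/2.2 → f/2 — 1 stop larger aperture (brighter).
Net change so far: 3 1/3 stops brighter. Offset with the shutter speed: 1/25 → 1/30 → 1/40 → 1/50 → 1/60 → 1/80 → 1/100 → 1/125 → 1/160 → 1/200 → 1/250.

1/250s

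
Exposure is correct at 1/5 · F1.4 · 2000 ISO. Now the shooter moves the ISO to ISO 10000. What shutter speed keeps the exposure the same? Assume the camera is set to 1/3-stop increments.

ISO: 2000 → 2500 → 3200 → 4000 → 5000 → 6400 → 8000 → 10000 — 2 1/3 stops raised (brighter).
Need 2 1/3 stops darker from the shutter speed: 1/5 → 1/6 → 1/8 → 1/10 → 1/13 → 1/15 → 1/20 → 1/25.

1/25s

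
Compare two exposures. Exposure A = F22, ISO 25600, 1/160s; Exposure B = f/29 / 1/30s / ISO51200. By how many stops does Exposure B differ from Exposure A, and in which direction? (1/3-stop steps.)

2 2/3 stops brighter

Aperture: f/22 → f/25 → f/29 — 2/3 stop narrower (darker).
Shutter speed: 1/160 → 1/125 → 1/100 → 1/80 → 1/60 → 1/50 → 1/40 → 1/30 — 2 1/3 stops slower (brighter).
ISO: 25600 → 32000 → 40000 → 51200 — 1 stop higher (brighter).
Net: −2/3 +2 1/3 +1 = +2 2/3 stops.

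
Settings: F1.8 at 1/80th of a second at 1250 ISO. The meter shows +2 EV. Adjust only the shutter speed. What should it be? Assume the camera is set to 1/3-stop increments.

1/320s

Overexposed by 2 stops → need 2 stops darker.
Shutter speed: 1/80 → 1/100 → 1/125 → 1/160 → 1/200 → 1/250 → 1/320.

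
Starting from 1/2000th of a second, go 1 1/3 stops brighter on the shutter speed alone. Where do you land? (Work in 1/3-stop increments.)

Shutter speed: 1/2000 → 1/1600 → 1/1250 → 1/1000 → 1/800 — 1 1/3 stops slower (brighter).

1/800s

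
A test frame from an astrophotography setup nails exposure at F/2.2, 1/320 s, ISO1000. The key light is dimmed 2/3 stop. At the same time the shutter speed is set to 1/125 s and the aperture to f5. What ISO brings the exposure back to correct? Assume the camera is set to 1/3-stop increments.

ISO 3200

Scene light: 2/3 stop darker.
Shutter speed: 1/320 → 1/250 → 1/200 → 1/160 → 1/125 — 1 1/3 stops longer (brighter).
Aperture: f/2.2 → f/2.5 → f/2.8 → f/3.2 → f/3.5 → f/4 → f/4.5 → f/5 — 2 1/3 stops smaller aperture (darker).
Net so far: 1 2/3 stops darker. ISO: 1000 → 1250 → 1600 → 2000 → 2500 → 3200.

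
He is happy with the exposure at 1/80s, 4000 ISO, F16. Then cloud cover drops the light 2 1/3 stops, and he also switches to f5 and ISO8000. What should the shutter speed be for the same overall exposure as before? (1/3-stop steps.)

Scene light: 2 1/3 stops darker.
Aperture: f/16 → f/14 → f/13 → f/11 → f/10 → f/9 → f/8 → f/7.1 → f/6.3 → f/5.6 → f/5 — 3 1/3 stops opened up (brighter).
ISO: 4000 → 5000 → 6400 → 8000 — 1 stop raised (brighter).
Net so far: 2 stops brighter. Shutter speed: 1/80 → 1/100 → 1/125 → 1/160 → 1/200 → 1/250 → 1/320.

1/320s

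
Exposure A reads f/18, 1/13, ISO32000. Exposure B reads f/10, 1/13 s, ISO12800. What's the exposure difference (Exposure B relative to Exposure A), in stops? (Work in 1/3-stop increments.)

Aperture: f/18 → f/16 → f/14 → f/13 → f/11 → f/10 — 1 2/3 stops wider (brighter).
Shutter speed: unchanged.
ISO: 32000 → 25600 → 20000 → 16000 → 12800 — 1 1/3 stops dropped (darker).
Net: +1 2/3 −1 1/3 = +1/3 stops.

1/3 stop brighter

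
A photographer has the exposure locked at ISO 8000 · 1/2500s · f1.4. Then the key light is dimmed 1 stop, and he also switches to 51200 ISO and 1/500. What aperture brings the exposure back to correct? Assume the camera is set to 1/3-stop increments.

Scene light: 1 stop darker.
ISO: 8000 → 10000 → 12800 → 16000 → 20000 → 25600 → 32000 → 40000 → 51200 — 2 2/3 stops raised (brighter).
Shutter speed: 1/2500 → 1/2000 → 1/1600 → 1/1250 → 1/1000 → 1/800 → 1/640 → 1/500 — 2 1/3 stops slower (brighter).
Net so far: 4 stops brighter. Aperture: f/1.4 → f/1.6 → f/1.8 → f/2 → f/2.2 → f/2.5 → f/2.8 → f/3.2 → f/3.5 → f/4 → f/4.5 → f/5 → f/5.6.

f/5.6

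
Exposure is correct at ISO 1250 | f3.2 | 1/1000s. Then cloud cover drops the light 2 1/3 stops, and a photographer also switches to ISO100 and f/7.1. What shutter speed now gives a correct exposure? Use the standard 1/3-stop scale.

Scene light: 2 1/3 stops darker.
ISO: 1250 → 1000 → 800 → 640 → 500 → 400 → 320 → 250 → 200 → 160 → 125 → 100 — 3 2/3 stops lower (darker).
Aperture: f/3.2 → f/3.5 → f/4 → f/4.5 → f/5 → f/5.6 → f/6.3 → f/7.1 — 2 1/3 stops stopped down (darker).
Net so far: 8 1/3 stops darker. Shutter speed: 1/1000 → 1/800 → 1/640 → 1/500 → 1/400 → 1/320 → 1/250 → 1/200 → 1/160 → 1/125 → 1/100 → 1/80 → 1/60 → 1/50 → 1/40 → 1/30 → 1/25 → 1/20 → 1/15 → 1/13 → 1/10 → 1/8 → 1/6 → 1/5 → 1/4 → 0.3.

0.3 s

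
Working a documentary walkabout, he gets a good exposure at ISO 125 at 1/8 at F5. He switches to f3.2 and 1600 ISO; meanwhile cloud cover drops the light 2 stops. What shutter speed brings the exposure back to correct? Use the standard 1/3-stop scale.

1/60s

Scene light: 2 stops darker.
Aperture: f/5 → f/4.5 → f/4 → f/3.5 → f/3.2 — 1 1/3 stops wider (brighter).
ISO: 125 → 160 → 200 → 250 → 320 → 400 → 500 → 640 → 800 → 1000 → 1250 → 1600 — 3 2/3 stops raised (brighter).
Net so far: 3 stops brighter. Shutter speed: 1/8 → 1/10 → 1/13 → 1/15 → 1/20 → 1/25 → 1/30 → 1/40 → 1/50 → 1/60.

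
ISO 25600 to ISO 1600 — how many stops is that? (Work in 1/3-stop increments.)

25600 → 20000 → 16000 → 12800 → 10000 → 8000 → 6400 → 5000 → 4000 → 3200 → 2500 → 2000 → 1600 — count the steps: 12 third-stops = 4 stops.

4 stops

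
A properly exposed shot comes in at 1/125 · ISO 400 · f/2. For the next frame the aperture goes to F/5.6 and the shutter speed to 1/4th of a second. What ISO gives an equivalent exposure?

ISO 100

Aperture: f/2 → f/2.8 → f/4 → f/5.6 — 3 stops smaller aperture (darker).
Shutter speed: 1/125 → 1/60 → 1/30 → 1/15 → 1/8 → 1/4 — 5 stops longer (brighter).
Net change so far: 2 stops brighter. Offset with the ISO: 400 → 200 → 100.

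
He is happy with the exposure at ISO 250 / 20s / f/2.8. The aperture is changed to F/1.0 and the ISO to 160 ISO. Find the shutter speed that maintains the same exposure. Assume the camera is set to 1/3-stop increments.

4 s

Aperture: f/2.8 → f/2.5 → f/2.2 → f/2 → f/1.8 → f/1.6 → f/1.4 → f/1.2 → f/1.1 → f/1.0 — 3 stops larger aperture (brighter).
ISO: 250 → 200 → 160 — 2/3 stop dropped (darker).
Net change so far: 2 1/3 stops brighter. Offset with the shutter speed: 20 → 15 → 13 → 10 → 8 → 6 → 5 → 4.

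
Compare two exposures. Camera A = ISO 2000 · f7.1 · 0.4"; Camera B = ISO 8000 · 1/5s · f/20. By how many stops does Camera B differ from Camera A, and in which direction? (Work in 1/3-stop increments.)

Aperture: f/7.1 → f/8 → f/9 → f/10 → f/11 → f/13 → f/14 → f/16 → f/18 → f/20 — 3 stops smaller aperture (darker).
Shutter speed: 0.4 → 0.3 → 1/4 → 1/5 — 1 stop shorter (darker).
ISO: 2000 → 2500 → 3200 → 4000 → 5000 → 6400 → 8000 — 2 stops higher (brighter).
Net: −3 −1 +2 = −2 stops.

2 stops darker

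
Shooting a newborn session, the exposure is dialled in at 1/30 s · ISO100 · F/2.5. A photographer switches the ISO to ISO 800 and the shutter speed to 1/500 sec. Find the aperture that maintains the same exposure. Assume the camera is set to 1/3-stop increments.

f/1.8

ISO: 100 → 125 → 160 → 200 → 250 → 320 → 400 → 500 → 640 → 800 — 3 stops raised (brighter).
Shutter speed: 1/30 → 1/40 → 1/50 → 1/60 → 1/80 → 1/100 → 1/125 → 1/160 → 1/200 → 1/250 → 1/320 → 1/400 → 1/500 — 4 stops shorter (darker).
Net change so far: 1 stop darker. Offset with the aperture: f/2.5 → f/2.2 → f/2 → f/1.8.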